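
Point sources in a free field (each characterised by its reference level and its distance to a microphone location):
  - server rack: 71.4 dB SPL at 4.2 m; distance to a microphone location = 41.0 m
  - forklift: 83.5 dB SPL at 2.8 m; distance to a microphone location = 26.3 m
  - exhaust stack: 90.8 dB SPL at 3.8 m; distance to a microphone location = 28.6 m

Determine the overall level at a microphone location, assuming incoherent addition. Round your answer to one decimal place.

73.8 dB SPL

First find each source's level at the receiver (point-source: −20·log₁₀(r/r_ref)), then combine on an intensity basis.
server rack: 71.4 − 20·log₁₀(41.0/4.2) = 71.4 − 19.79 = 51.61 dB SPL.
forklift: 83.5 − 20·log₁₀(26.3/2.8) = 83.5 − 19.46 = 64.04 dB SPL.
exhaust stack: 90.8 − 20·log₁₀(28.6/3.8) = 90.8 − 17.53 = 73.27 dB SPL.
Σ 10^(L/10) = 2.391e+07 → L_total = 10·log₁₀(2.391e+07) = 73.79 dB SPL.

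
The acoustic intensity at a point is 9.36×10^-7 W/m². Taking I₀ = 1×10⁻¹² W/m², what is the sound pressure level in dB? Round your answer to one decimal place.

59.7 dB

I/I₀ = 9.36×10^-7/10⁻¹² = 9.36×10^5, and L = 10·log₁₀(I/I₀).
L = 10·(0.9713 + 5) = 59.71 dB.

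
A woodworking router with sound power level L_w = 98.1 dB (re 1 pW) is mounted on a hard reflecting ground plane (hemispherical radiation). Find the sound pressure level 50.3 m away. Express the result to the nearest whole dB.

56 dB

L_p = L_w − 10·log₁₀(2π·r²) with r = 50.3 m.
2π·r² = 1.59e+04 m², 10·log₁₀ of that is 42.013 dB.
L_p = 98.1 − 42.013 = 56.09 dB.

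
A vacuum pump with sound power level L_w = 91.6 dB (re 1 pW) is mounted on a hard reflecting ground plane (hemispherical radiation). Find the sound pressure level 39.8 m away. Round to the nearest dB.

52 dB

Free-field hemispherical radiation: L_p = L_w − 10·log₁₀(2π·r²), r = 39.8 m.
2π·r² = 9953 m², 10·log₁₀ of that is 39.979 dB.
L_p = 91.6 − 39.979 = 51.62 dB.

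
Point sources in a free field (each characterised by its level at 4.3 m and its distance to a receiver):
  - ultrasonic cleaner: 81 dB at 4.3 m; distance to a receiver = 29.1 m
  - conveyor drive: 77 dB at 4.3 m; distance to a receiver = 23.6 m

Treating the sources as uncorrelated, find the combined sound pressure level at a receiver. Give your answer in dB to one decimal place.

Apply inverse-square spreading to bring every level to the receiver, then sum 10^(L/10).
ultrasonic cleaner: 81 − 20·log₁₀(29.1/4.3) = 81 − 16.61 = 64.39 dB.
conveyor drive: 77 − 20·log₁₀(23.6/4.3) = 77 − 14.79 = 62.21 dB.
Σ 10^(L/10) = 4.413e+06 → L_total = 10·log₁₀(4.413e+06) = 66.45 dB.

66.4 dB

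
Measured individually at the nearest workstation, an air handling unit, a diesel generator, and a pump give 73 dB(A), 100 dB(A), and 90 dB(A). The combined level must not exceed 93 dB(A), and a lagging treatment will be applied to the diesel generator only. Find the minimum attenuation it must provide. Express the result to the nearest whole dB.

Everything except the diesel generator sums to 10^(73/10) + 10^(90/10) = 1.020e+09 in linear terms, 90.09 dB(A).
The limit corresponds to 10^(93/10) = 1.995e+09; subtracting the fixed part leaves 9.753e+08 for the diesel generator, i.e. 89.89 dB(A).
So the diesel generator must be reduced from 100 to 89.89 dB(A): IL = 10.11 dB.

10 dB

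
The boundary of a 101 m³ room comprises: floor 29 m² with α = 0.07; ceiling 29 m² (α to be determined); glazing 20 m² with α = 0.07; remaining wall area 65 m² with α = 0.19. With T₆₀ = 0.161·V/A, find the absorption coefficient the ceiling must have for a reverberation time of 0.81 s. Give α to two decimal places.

From T₆₀ = 0.161·V/A, the target T₆₀ = 0.81 s needs A = 0.161·101/0.81 = 20.08 m².
Absorption from the other surfaces = 29·0.07 + 20·0.07 + 65·0.19 = 15.78 m², so the ceiling must supply 4.30 m² over 29 m².
α = 4.30/29 = 0.148.

0.15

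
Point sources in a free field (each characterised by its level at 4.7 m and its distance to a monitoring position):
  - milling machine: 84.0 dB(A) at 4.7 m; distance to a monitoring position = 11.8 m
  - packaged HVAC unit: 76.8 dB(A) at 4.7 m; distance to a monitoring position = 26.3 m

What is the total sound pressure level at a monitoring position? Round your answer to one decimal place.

76.2 dB(A)

Apply inverse-square spreading to bring every level to the receiver, then sum 10^(L/10).
milling machine: 84.0 − 20·log₁₀(11.8/4.7) = 84.0 − 8.00 = 76.00 dB(A).
packaged HVAC unit: 76.8 − 20·log₁₀(26.3/4.7) = 76.8 − 14.96 = 61.84 dB(A).
Σ 10^(L/10) = 4.138e+07 → L_total = 10·log₁₀(4.138e+07) = 76.17 dB(A).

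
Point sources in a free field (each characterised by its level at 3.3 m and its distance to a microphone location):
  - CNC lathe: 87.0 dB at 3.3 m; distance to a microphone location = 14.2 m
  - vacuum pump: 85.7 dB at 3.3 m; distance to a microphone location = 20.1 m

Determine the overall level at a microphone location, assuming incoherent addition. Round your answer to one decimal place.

First find each source's level at the receiver (point-source: −20·log₁₀(r/r_ref)), then combine on an intensity basis.
CNC lathe: 87.0 − 20·log₁₀(14.2/3.3) = 87.0 − 12.68 = 74.32 dB.
vacuum pump: 85.7 − 20·log₁₀(20.1/3.3) = 85.7 − 15.69 = 70.01 dB.
Σ 10^(L/10) = 3.708e+07 → L_total = 10·log₁₀(3.708e+07) = 75.69 dB.

75.7 dB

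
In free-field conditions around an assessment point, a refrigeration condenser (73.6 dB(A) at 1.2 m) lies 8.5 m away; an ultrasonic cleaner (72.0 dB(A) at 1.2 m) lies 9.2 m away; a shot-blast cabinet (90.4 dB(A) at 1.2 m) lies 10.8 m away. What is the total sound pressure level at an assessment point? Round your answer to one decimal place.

71.5 dB(A)

Apply inverse-square spreading to bring every level to the receiver, then sum 10^(L/10).
refrigeration condenser: 73.6 − 20·log₁₀(8.5/1.2) = 73.6 − 17.00 = 56.60 dB(A).
ultrasonic cleaner: 72.0 − 20·log₁₀(9.2/1.2) = 72.0 − 17.69 = 54.31 dB(A).
shot-blast cabinet: 90.4 − 20·log₁₀(10.8/1.2) = 90.4 − 19.08 = 71.32 dB(A).
Σ 10^(L/10) = 1.426e+07 → L_total = 10·log₁₀(1.426e+07) = 71.54 dB(A).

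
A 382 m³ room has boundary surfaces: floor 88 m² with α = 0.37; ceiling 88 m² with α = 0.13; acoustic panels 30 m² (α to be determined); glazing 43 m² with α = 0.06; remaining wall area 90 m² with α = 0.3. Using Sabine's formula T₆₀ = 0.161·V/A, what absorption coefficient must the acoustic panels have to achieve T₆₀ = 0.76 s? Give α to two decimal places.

0.24

Required total absorption A = 0.161·382/0.76 = 80.92 m².
Absorption from the other surfaces = 88·0.37 + 88·0.13 + 43·0.06 + 90·0.3 = 73.58 m², so the acoustic panels must supply 7.34 m² over 30 m².
α = 7.34/30 = 0.245.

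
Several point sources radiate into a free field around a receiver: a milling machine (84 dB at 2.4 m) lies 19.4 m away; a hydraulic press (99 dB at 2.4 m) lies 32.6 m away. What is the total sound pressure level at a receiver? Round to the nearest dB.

Propagate each source to the receiver with L = L_ref − 20·log₁₀(r/r_ref), then add intensities.
milling machine: 84 − 20·log₁₀(19.4/2.4) = 84 − 18.15 = 65.85 dB.
hydraulic press: 99 − 20·log₁₀(32.6/2.4) = 99 − 22.66 = 76.34 dB.
Σ 10^(L/10) = 4.690e+07 → L_total = 10·log₁₀(4.690e+07) = 76.71 dB.

77 dB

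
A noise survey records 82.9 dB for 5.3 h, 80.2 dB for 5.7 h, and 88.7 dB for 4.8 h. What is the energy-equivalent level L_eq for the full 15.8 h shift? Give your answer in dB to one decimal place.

85.2 dB

Weight each interval's intensity by its duration and average over T = 15.8 h:
Σ tᵢ·10^(Lᵢ/10) = 5.3·10^(82.9/10) + 5.7·10^(80.2/10) + 4.8·10^(88.7/10) = 5.189e+09.
L_eq = 10·log₁₀(5.189e+09/15.8) = 85.16 dB.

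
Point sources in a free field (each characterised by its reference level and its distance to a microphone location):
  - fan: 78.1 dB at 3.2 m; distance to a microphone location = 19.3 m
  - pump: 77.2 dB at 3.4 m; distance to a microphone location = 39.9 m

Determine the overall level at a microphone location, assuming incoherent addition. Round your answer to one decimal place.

63.3 dB

Apply inverse-square spreading to bring every level to the receiver, then sum 10^(L/10).
fan: 78.1 − 20·log₁₀(19.3/3.2) = 78.1 − 15.61 = 62.49 dB.
pump: 77.2 − 20·log₁₀(39.9/3.4) = 77.2 − 21.39 = 55.81 dB.
Σ 10^(L/10) = 2.156e+06 → L_total = 10·log₁₀(2.156e+06) = 63.34 dB.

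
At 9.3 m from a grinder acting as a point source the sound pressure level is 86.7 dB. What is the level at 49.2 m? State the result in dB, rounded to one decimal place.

72.2 dB

Point-source attenuation: ΔL = 20·log₁₀(r₂/r₁) = 20·log₁₀(49.2/9.3) = 14.470 dB.
L₂ = 86.7 − 20·log₁₀(49.2/9.3) = 86.7 − 14.470 = 72.23 dB.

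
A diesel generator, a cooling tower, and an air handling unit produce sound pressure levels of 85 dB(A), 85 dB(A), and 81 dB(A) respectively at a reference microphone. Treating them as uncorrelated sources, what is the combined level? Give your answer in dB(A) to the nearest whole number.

89 dB(A)

For uncorrelated sources the intensities add, so convert each level to linear form, sum, and take 10·log₁₀ of the total.
Σ 10^(L/10) = 10^(85/10) + 10^(85/10) + 10^(81/10) = 7.583e+08.
L_total = 10·log₁₀(7.583e+08) = 88.80 dB(A).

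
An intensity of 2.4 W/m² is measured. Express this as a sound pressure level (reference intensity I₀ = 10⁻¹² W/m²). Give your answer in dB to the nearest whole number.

124 dB

I/I₀ = 2.4/10⁻¹² = 2.4×10^12, and L = 10·log₁₀(I/I₀).
L = 10·(0.3802 + 12) = 123.80 dB.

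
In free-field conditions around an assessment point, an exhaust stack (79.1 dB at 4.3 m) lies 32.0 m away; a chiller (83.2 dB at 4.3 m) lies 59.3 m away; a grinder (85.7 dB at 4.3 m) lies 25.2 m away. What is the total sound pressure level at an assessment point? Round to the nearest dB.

71 dB

Propagate each source to the receiver with L = L_ref − 20·log₁₀(r/r_ref), then add intensities.
exhaust stack: 79.1 − 20·log₁₀(32.0/4.3) = 79.1 − 17.43 = 61.67 dB.
chiller: 83.2 − 20·log₁₀(59.3/4.3) = 83.2 − 22.79 = 60.41 dB.
grinder: 85.7 − 20·log₁₀(25.2/4.3) = 85.7 − 15.36 = 70.34 dB.
Σ 10^(L/10) = 1.338e+07 → L_total = 10·log₁₀(1.338e+07) = 71.27 dB.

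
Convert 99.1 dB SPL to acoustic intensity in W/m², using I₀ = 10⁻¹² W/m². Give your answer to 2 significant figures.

I/I₀ = 10^(99.1/10) = 8.128e+09, so I = 8.128e+09 × 10⁻¹² W/m².

0.0081 W/m²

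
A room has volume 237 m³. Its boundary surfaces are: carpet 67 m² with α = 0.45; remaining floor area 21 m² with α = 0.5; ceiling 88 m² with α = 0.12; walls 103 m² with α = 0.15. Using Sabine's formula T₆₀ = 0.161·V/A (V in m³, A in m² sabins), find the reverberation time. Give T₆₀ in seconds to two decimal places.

0.57 s

Total absorption A = 67·0.45 + 21·0.5 + 88·0.12 + 103·0.15 = 66.66 m² sabins.
T₆₀ = 0.161 × 237 / 66.66 = 0.572 s.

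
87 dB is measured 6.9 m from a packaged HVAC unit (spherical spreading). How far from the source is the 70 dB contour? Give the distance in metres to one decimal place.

For a point source L₁ − L₂ = 20·log₁₀(r₂/r₁), so r₂ = r₁·10^((L₁−L₂)/20).
r₂ = 6.9·10^((87−70)/20) = 6.9·10^(17.0/20) = 48.85 m.

48.8 m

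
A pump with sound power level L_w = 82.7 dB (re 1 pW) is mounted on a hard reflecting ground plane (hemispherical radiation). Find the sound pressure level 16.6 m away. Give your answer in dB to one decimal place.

50.3 dB

Free-field hemispherical radiation: L_p = L_w − 10·log₁₀(2π·r²), r = 16.6 m.
2π·r² = 1731 m², 10·log₁₀ of that is 32.384 dB.
L_p = 82.7 − 32.384 = 50.32 dB.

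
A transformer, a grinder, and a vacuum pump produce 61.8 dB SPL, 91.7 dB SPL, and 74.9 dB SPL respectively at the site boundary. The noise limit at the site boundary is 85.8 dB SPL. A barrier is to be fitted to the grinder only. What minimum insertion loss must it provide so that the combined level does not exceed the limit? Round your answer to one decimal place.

Fixed contribution from the other sources: Σ 10^(L/10) = 10^(61.8/10) + 10^(74.9/10) = 3.242e+07 (75.11 dB SPL).
To meet 85.8 dB SPL overall, the treated grinder may contribute at most 10^(85.8/10) − 3.242e+07 = 3.478e+08, i.e. 85.41 dB SPL.
Required insertion loss = 91.7 − 85.41 = 6.29 dB.

6.3 dB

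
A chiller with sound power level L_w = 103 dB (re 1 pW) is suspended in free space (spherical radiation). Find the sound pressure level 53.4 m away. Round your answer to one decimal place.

L_p = L_w − 10·log₁₀(4π·r²) with r = 53.4 m.
4π·r² = 3.583e+04 m², 10·log₁₀ of that is 45.543 dB.
L_p = 103 − 45.543 = 57.46 dB.

57.5 dB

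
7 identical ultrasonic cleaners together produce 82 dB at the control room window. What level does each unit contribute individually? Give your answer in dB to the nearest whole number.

74 dB

For N identical incoherent sources L_total = L₁ + 10·log₁₀ N, so L₁ = 82 − 10·log₁₀(7) = 82 − 8.451.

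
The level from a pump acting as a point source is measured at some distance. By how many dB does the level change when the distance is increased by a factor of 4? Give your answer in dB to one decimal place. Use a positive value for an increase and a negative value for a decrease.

-12.0 dB

Point-source spreading: ΔL = −20·log₁₀(r₂/r₁).
ΔL = −20·log₁₀(4) = -12.04 dB.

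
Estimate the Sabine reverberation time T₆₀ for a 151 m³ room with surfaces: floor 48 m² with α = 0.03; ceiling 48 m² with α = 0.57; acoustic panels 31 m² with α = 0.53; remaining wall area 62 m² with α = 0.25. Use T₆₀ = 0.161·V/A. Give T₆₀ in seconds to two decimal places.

0.40 s

Summing Sᵢαᵢ: 48·0.03 + 48·0.57 + 31·0.53 + 62·0.25 = 60.73 m².
T₆₀ = 0.161 × 151 / 60.73 = 0.400 s.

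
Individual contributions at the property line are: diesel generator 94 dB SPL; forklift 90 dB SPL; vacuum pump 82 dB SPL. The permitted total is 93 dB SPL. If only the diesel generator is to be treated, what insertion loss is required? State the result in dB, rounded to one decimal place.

The untreated sources together contribute 10^(90/10) + 10^(82/10) = 1.158e+09, i.e. 90.64 dB SPL.
The limit corresponds to 10^(93/10) = 1.995e+09; subtracting the fixed part leaves 8.368e+08 for the diesel generator, i.e. 89.23 dB SPL.
So the diesel generator must be reduced from 94 to 89.23 dB SPL: IL = 4.77 dB.

4.8 dB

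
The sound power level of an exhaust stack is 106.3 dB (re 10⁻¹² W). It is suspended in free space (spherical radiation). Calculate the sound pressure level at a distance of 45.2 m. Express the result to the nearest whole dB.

62 dB

L_p = L_w − 10·log₁₀(4π·r²) with r = 45.2 m.
4π·r² = 2.567e+04 m², 10·log₁₀ of that is 44.095 dB.
L_p = 106.3 − 44.095 = 62.21 dB.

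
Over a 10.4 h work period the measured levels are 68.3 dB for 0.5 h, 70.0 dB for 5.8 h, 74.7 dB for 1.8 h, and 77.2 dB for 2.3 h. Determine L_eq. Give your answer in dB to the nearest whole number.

Weight each interval's intensity by its duration and average over T = 10.4 h:
Σ tᵢ·10^(Lᵢ/10) = 0.5·10^(68.3/10) + 5.8·10^(70.0/10) + 1.8·10^(74.7/10) + 2.3·10^(77.2/10) = 2.352e+08.
L_eq = 10·log₁₀(2.352e+08/10.4) = 73.54 dB.

74 dB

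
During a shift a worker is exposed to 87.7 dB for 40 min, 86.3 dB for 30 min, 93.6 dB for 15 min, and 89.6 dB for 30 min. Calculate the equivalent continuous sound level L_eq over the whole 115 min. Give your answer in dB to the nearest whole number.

L_eq = 10·log₁₀[(1/T)·Σ tᵢ·10^(Lᵢ/10)] with T = 115 min.
Σ tᵢ·10^(Lᵢ/10) = 40·10^(87.7/10) + 30·10^(86.3/10) + 15·10^(93.6/10) + 30·10^(89.6/10) = 9.807e+10.
L_eq = 10·log₁₀(9.807e+10/115) = 89.31 dB.

89 dB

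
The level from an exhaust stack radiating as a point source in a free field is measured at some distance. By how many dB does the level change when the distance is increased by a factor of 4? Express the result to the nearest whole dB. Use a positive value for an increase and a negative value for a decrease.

-12 dB

A point source loses 6 dB per doubling of distance; generally ΔL = −20·log₁₀(r₂/r₁).
ΔL = −20·log₁₀(4) = -12.04 dB.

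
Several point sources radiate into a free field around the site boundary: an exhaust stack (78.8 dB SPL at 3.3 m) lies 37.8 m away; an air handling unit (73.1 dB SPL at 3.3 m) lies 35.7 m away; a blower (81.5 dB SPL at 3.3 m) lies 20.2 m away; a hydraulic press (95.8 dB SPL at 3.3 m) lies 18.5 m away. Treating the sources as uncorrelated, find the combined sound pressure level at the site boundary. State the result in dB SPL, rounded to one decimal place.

81.0 dB SPL

Apply inverse-square spreading to bring every level to the receiver, then sum 10^(L/10).
exhaust stack: 78.8 − 20·log₁₀(37.8/3.3) = 78.8 − 21.18 = 57.62 dB SPL.
air handling unit: 73.1 − 20·log₁₀(35.7/3.3) = 73.1 − 20.68 = 52.42 dB SPL.
blower: 81.5 − 20·log₁₀(20.2/3.3) = 81.5 − 15.74 = 65.76 dB SPL.
hydraulic press: 95.8 − 20·log₁₀(18.5/3.3) = 95.8 − 14.97 = 80.83 dB SPL.
Σ 10^(L/10) = 1.255e+08 → L_total = 10·log₁₀(1.255e+08) = 80.99 dB SPL.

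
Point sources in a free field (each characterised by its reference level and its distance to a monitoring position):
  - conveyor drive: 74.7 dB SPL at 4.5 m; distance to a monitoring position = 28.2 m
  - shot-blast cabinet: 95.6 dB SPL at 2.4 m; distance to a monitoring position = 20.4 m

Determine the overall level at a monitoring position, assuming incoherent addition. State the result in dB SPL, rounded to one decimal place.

77.1 dB SPL

First find each source's level at the receiver (point-source: −20·log₁₀(r/r_ref)), then combine on an intensity basis.
conveyor drive: 74.7 − 20·log₁₀(28.2/4.5) = 74.7 − 15.94 = 58.76 dB SPL.
shot-blast cabinet: 95.6 − 20·log₁₀(20.4/2.4) = 95.6 − 18.59 = 77.01 dB SPL.
Σ 10^(L/10) = 5.100e+07 → L_total = 10·log₁₀(5.100e+07) = 77.08 dB SPL.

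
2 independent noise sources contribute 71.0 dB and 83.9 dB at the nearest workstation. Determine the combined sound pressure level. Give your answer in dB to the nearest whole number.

Incoherent sources combine by intensity addition: L_total = 10·log₁₀(Σ 10^(L_i/10)).
Σ 10^(L/10) = 10^(71.0/10) + 10^(83.9/10) = 2.581e+08.
L_total = 10·log₁₀(2.581e+08) = 84.12 dB.

84 dB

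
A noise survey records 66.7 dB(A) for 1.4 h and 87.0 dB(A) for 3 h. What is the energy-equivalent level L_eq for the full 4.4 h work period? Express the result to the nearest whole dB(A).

The energy average is taken in the linear domain: L_eq = 10·log₁₀[(Σ tᵢ·10^(Lᵢ/10))/T], T = 4.4 h.
Σ tᵢ·10^(Lᵢ/10) = 1.4·10^(66.7/10) + 3·10^(87.0/10) = 1.510e+09.
L_eq = 10·log₁₀(1.510e+09/4.4) = 85.36 dB(A).

85 dB(A)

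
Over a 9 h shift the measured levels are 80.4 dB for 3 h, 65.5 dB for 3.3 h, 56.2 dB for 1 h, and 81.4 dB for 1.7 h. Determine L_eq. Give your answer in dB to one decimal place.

78.1 dB

The energy average is taken in the linear domain: L_eq = 10·log₁₀[(Σ tᵢ·10^(Lᵢ/10))/T], T = 9 h.
Σ tᵢ·10^(Lᵢ/10) = 3·10^(80.4/10) + 3.3·10^(65.5/10) + 1·10^(56.2/10) + 1.7·10^(81.4/10) = 5.757e+08.
L_eq = 10·log₁₀(5.757e+08/9) = 78.06 dB.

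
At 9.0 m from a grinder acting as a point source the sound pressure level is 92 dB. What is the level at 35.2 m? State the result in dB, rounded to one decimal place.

80.2 dB

Point-source attenuation: ΔL = 20·log₁₀(r₂/r₁) = 20·log₁₀(35.2/9.0) = 11.846 dB.
L₂ = 92 − 20·log₁₀(35.2/9.0) = 92 − 11.846 = 80.15 dB.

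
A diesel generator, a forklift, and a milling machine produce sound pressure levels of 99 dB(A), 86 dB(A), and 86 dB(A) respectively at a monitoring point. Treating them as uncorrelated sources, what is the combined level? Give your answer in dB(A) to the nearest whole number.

For uncorrelated sources the intensities add, so convert each level to linear form, sum, and take 10·log₁₀ of the total.
Σ 10^(L/10) = 10^(99/10) + 10^(86/10) + 10^(86/10) = 8.739e+09.
L_total = 10·log₁₀(8.739e+09) = 99.41 dB(A).

99 dB(A)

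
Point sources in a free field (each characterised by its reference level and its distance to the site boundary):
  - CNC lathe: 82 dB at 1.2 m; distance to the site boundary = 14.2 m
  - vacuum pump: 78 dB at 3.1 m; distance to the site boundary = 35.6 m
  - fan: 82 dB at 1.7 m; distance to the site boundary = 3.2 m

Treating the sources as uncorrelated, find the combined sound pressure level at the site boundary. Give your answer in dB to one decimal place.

Apply inverse-square spreading to bring every level to the receiver, then sum 10^(L/10).
CNC lathe: 82 − 20·log₁₀(14.2/1.2) = 82 − 21.46 = 60.54 dB.
vacuum pump: 78 − 20·log₁₀(35.6/3.1) = 78 − 21.20 = 56.80 dB.
fan: 82 − 20·log₁₀(3.2/1.7) = 82 − 5.49 = 76.51 dB.
Σ 10^(L/10) = 4.634e+07 → L_total = 10·log₁₀(4.634e+07) = 76.66 dB.

76.7 dB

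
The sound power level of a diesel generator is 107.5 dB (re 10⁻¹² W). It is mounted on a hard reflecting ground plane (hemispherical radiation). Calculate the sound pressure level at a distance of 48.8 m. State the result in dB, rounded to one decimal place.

Free-field hemispherical radiation: L_p = L_w − 10·log₁₀(2π·r²), r = 48.8 m.
2π·r² = 1.496e+04 m², 10·log₁₀ of that is 41.750 dB.
L_p = 107.5 − 41.750 = 65.75 dB.

65.7 dB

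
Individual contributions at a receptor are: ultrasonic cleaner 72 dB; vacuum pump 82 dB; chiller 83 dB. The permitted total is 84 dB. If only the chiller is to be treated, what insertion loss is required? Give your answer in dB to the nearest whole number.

The untreated sources together contribute 10^(72/10) + 10^(82/10) = 1.743e+08, i.e. 82.41 dB.
The limit corresponds to 10^(84/10) = 2.512e+08; subtracting the fixed part leaves 7.685e+07 for the chiller, i.e. 78.86 dB.
Required insertion loss = 83 − 78.86 = 4.14 dB.

4 dB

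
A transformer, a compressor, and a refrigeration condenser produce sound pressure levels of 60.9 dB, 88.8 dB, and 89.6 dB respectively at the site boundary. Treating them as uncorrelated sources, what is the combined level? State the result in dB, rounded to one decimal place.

Incoherent sources combine by intensity addition: L_total = 10·log₁₀(Σ 10^(L_i/10)).
Σ 10^(L/10) = 10^(60.9/10) + 10^(88.8/10) + 10^(89.6/10) = 1.672e+09.
L_total = 10·log₁₀(1.672e+09) = 92.23 dB.

92.2 dB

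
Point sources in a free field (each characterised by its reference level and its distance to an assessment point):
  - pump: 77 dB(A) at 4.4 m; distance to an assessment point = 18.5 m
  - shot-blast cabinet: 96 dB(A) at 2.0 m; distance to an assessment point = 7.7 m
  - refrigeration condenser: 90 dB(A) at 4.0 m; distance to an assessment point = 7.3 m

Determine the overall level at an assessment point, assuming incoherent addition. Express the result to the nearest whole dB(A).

88 dB(A)

Propagate each source to the receiver with L = L_ref − 20·log₁₀(r/r_ref), then add intensities.
pump: 77 − 20·log₁₀(18.5/4.4) = 77 − 12.47 = 64.53 dB(A).
shot-blast cabinet: 96 − 20·log₁₀(7.7/2.0) = 96 − 11.71 = 84.29 dB(A).
refrigeration condenser: 90 − 20·log₁₀(7.3/4.0) = 90 − 5.23 = 84.77 dB(A).
Σ 10^(L/10) = 5.717e+08 → L_total = 10·log₁₀(5.717e+08) = 87.57 dB(A).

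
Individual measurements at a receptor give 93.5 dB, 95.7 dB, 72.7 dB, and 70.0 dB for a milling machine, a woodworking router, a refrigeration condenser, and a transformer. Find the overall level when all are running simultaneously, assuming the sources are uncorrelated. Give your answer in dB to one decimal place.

For uncorrelated sources the intensities add, so convert each level to linear form, sum, and take 10·log₁₀ of the total.
Σ 10^(L/10) = 10^(93.5/10) + 10^(95.7/10) + 10^(72.7/10) + 10^(70.0/10) = 5.983e+09.
L_total = 10·log₁₀(5.983e+09) = 97.77 dB.

97.8 dB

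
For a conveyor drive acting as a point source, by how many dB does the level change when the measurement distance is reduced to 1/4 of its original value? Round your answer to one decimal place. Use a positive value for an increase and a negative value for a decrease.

With spherical spreading the level changes by −20·log₁₀(r₂/r₁).
ΔL = −20·log₁₀(0.25) = +12.04 dB.

+12.0 dB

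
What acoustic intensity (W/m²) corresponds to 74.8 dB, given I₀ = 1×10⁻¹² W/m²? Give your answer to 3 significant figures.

3.02e-05 W/m²

L = 10·log₁₀(I/I₀) ⇒ I = I₀·10^(L/10) = 10⁻¹² × 10^7.48.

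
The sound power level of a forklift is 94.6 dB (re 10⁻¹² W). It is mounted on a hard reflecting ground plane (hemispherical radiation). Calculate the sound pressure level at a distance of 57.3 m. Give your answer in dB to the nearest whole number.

L_p = L_w − 10·log₁₀(2π·r²) with r = 57.3 m.
2π·r² = 2.063e+04 m², 10·log₁₀ of that is 43.145 dB.
L_p = 94.6 − 43.145 = 51.46 dB.

51 dB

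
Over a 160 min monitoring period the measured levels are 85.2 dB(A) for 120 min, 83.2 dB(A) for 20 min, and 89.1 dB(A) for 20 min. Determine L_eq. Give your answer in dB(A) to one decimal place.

The energy average is taken in the linear domain: L_eq = 10·log₁₀[(Σ tᵢ·10^(Lᵢ/10))/T], T = 160 min.
Σ tᵢ·10^(Lᵢ/10) = 120·10^(85.2/10) + 20·10^(83.2/10) + 20·10^(89.1/10) = 6.017e+10.
L_eq = 10·log₁₀(6.017e+10/160) = 85.75 dB(A).

85.8 dB(A)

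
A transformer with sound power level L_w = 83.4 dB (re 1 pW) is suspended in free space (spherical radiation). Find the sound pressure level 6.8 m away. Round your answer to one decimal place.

55.8 dB

The power spreads over a sphere of area 4π·r², so L_p = L_w − 10·log₁₀(4π·r²).
4π·r² = 581.1 m², 10·log₁₀ of that is 27.642 dB.
L_p = 83.4 − 27.642 = 55.76 dB.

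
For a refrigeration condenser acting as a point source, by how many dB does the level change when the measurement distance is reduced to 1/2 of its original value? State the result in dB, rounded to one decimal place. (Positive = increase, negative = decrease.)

+6.0 dB

With spherical spreading the level changes by −20·log₁₀(r₂/r₁).
ΔL = −20·log₁₀(0.5) = +6.02 dB.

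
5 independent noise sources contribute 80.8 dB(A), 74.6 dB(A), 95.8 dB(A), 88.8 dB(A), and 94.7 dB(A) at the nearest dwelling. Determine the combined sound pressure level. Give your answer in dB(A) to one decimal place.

Incoherent sources combine by intensity addition: L_total = 10·log₁₀(Σ 10^(L_i/10)).
Σ 10^(L/10) = 10^(80.8/10) + 10^(74.6/10) + 10^(95.8/10) + 10^(88.8/10) + 10^(94.7/10) = 7.661e+09.
L_total = 10·log₁₀(7.661e+09) = 98.84 dB(A).

98.8 dB(A)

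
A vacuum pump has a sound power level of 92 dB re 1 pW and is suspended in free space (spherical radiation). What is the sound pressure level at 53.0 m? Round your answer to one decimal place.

Free-field spherical radiation: L_p = L_w − 10·log₁₀(4π·r²), r = 53.0 m.
4π·r² = 3.53e+04 m², 10·log₁₀ of that is 45.478 dB.
L_p = 92 − 45.478 = 46.52 dB.

46.5 dB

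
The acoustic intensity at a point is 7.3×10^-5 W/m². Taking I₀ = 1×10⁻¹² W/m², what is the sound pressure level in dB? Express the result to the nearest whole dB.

I/I₀ = 7.3×10^-5/10⁻¹² = 7.3×10^7, and L = 10·log₁₀(I/I₀).
L = 10·(0.8633 + 7) = 78.63 dB.

79 dB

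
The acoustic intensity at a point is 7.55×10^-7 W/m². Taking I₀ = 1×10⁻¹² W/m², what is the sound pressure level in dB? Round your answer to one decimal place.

L = 10·log₁₀(I/I₀) = 10·log₁₀(7.55×10^-7/10⁻¹²) = 10·log₁₀(7.55×10^5).
L = 10·(0.8779 + 5) = 58.78 dB.

58.8 dB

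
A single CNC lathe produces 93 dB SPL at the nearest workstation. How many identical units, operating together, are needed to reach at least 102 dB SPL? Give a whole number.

Need L₁ + 10·log₁₀ N ≥ 102, i.e. log₁₀ N ≥ 0.90.
N ≥ 10^(9.0/10) = 7.943, so N = 8.

8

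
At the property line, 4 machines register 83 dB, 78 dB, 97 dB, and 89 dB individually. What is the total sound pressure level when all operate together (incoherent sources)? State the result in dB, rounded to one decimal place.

97.8 dB

Incoherent sources combine by intensity addition: L_total = 10·log₁₀(Σ 10^(L_i/10)).
Σ 10^(L/10) = 10^(83/10) + 10^(78/10) + 10^(97/10) + 10^(89/10) = 6.069e+09.
L_total = 10·log₁₀(6.069e+09) = 97.83 dB.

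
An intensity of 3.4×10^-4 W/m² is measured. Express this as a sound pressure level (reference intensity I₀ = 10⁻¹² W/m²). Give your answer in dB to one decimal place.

85.3 dB

Dividing by I₀ shifts the exponent by 12: I/I₀ = 3.4×10^8.
L = 10·(0.5315 + 8) = 85.31 dB.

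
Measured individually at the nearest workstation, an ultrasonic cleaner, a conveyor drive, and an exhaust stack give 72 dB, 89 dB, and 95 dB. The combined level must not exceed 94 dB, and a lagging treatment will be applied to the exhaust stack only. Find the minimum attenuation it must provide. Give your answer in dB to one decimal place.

2.7 dB

Everything except the exhaust stack sums to 10^(72/10) + 10^(89/10) = 8.102e+08 in linear terms, 89.09 dB.
The limit corresponds to 10^(94/10) = 2.512e+09; subtracting the fixed part leaves 1.702e+09 for the exhaust stack, i.e. 92.31 dB.
Required insertion loss = 95 − 92.31 = 2.69 dB.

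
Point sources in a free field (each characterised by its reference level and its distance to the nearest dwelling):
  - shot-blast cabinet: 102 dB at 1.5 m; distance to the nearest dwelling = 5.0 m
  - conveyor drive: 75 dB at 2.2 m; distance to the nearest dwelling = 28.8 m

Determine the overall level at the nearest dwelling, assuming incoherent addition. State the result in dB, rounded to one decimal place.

Apply inverse-square spreading to bring every level to the receiver, then sum 10^(L/10).
shot-blast cabinet: 102 − 20·log₁₀(5.0/1.5) = 102 − 10.46 = 91.54 dB.
conveyor drive: 75 − 20·log₁₀(28.8/2.2) = 75 − 22.34 = 52.66 dB.
Σ 10^(L/10) = 1.427e+09 → L_total = 10·log₁₀(1.427e+09) = 91.54 dB.

91.5 dB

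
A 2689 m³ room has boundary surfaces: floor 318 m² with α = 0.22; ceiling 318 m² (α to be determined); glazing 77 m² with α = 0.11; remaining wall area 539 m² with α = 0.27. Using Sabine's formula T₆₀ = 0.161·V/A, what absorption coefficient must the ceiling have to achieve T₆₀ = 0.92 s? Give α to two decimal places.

Required total absorption A = 0.161·2689/0.92 = 470.57 m².
Absorption from the other surfaces = 318·0.22 + 77·0.11 + 539·0.27 = 223.96 m², so the ceiling must supply 246.61 m² over 318 m².
α = 246.61/318 = 0.776.

0.78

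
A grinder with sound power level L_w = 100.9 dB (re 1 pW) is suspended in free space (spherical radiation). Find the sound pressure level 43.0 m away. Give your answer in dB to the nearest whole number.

57 dB

L_p = L_w − 10·log₁₀(4π·r²) with r = 43.0 m.
4π·r² = 2.324e+04 m², 10·log₁₀ of that is 43.661 dB.
L_p = 100.9 − 43.661 = 57.24 dB.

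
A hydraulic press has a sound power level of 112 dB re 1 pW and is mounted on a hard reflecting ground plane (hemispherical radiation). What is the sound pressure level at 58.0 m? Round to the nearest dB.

69 dB

The power spreads over a hemisphere of area 2π·r², so L_p = L_w − 10·log₁₀(2π·r²).
2π·r² = 2.114e+04 m², 10·log₁₀ of that is 43.250 dB.
L_p = 112 − 43.250 = 68.75 dB.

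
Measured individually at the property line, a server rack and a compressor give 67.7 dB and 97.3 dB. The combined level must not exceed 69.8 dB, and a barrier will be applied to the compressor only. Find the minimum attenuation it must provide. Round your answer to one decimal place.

Everything except the compressor sums to 10^(67.7/10) = 5.888e+06 in linear terms, 67.70 dB.
The limit corresponds to 10^(69.8/10) = 9.550e+06; subtracting the fixed part leaves 3.661e+06 for the compressor, i.e. 65.64 dB.
Required insertion loss = 97.3 − 65.64 = 31.66 dB.

31.7 dB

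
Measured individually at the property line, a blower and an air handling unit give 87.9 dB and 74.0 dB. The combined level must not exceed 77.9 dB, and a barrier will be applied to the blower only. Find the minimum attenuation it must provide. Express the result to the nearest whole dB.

Everything except the blower sums to 10^(74.0/10) = 2.512e+07 in linear terms, 74.00 dB.
The limit corresponds to 10^(77.9/10) = 6.166e+07; subtracting the fixed part leaves 3.654e+07 for the blower, i.e. 75.63 dB.
Required insertion loss = 87.9 − 75.63 = 12.27 dB.

12 dB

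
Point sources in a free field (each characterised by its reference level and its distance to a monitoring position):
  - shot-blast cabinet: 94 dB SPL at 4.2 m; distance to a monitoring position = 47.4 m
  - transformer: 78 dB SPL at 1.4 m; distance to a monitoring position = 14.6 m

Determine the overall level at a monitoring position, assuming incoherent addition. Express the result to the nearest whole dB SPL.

Propagate each source to the receiver with L = L_ref − 20·log₁₀(r/r_ref), then add intensities.
shot-blast cabinet: 94 − 20·log₁₀(47.4/4.2) = 94 − 21.05 = 72.95 dB SPL.
transformer: 78 − 20·log₁₀(14.6/1.4) = 78 − 20.36 = 57.64 dB SPL.
Σ 10^(L/10) = 2.030e+07 → L_total = 10·log₁₀(2.030e+07) = 73.08 dB SPL.

73 dB SPL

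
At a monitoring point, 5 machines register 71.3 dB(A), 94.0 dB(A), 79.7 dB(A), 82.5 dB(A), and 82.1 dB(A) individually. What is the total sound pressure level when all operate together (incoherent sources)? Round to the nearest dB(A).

95 dB(A)

Incoherent sources combine by intensity addition: L_total = 10·log₁₀(Σ 10^(L_i/10)).
Σ 10^(L/10) = 10^(71.3/10) + 10^(94.0/10) + 10^(79.7/10) + 10^(82.5/10) + 10^(82.1/10) = 2.959e+09.
L_total = 10·log₁₀(2.959e+09) = 94.71 dB(A).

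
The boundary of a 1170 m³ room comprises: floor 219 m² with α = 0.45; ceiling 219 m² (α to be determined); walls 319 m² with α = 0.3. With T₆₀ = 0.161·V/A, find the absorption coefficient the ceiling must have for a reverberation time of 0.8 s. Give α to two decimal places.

A = 0.161·V/T₆₀ = 0.161·1170/0.8 = 235.46 m² sabins.
Absorption from the other surfaces = 219·0.45 + 319·0.3 = 194.25 m², so the ceiling must supply 41.21 m² over 219 m².
α = 41.21/219 = 0.188.

0.19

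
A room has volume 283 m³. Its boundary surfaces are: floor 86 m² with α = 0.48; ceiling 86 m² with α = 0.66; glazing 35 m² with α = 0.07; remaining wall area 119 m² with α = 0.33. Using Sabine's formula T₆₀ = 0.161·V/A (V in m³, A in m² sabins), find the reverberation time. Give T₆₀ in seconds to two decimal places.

Total absorption A = 86·0.48 + 86·0.66 + 35·0.07 + 119·0.33 = 139.76 m² sabins.
T₆₀ = 0.161 × 283 / 139.76 = 0.326 s.

0.33 s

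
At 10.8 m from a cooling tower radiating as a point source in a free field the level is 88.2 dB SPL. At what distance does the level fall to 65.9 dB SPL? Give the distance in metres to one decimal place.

The 22.3 dB drop corresponds to a distance ratio of 10^(22.3/20) for a point source.
r₂ = 10.8·10^((88.2−65.9)/20) = 10.8·10^(22.3/20) = 140.74 m.

140.7 m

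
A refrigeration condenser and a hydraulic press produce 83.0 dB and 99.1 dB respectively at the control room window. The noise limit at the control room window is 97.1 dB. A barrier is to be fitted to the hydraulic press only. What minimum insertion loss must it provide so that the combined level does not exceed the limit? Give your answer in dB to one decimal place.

Fixed contribution from the other source: Σ 10^(L/10) = 10^(83.0/10) = 1.995e+08 (83.00 dB).
To meet 97.1 dB overall, the treated hydraulic press may contribute at most 10^(97.1/10) − 1.995e+08 = 4.929e+09, i.e. 96.93 dB.
Required insertion loss = 99.1 − 96.93 = 2.17 dB.

2.2 dB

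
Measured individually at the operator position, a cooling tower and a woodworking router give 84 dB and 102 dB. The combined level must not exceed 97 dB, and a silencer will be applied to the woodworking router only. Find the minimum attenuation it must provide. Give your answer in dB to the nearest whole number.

Everything except the woodworking router sums to 10^(84/10) = 2.512e+08 in linear terms, 84.00 dB.
To meet 97 dB overall, the treated woodworking router may contribute at most 10^(97/10) − 2.512e+08 = 4.761e+09, i.e. 96.78 dB.
So the woodworking router must be reduced from 102 to 96.78 dB: IL = 5.22 dB.

5 dB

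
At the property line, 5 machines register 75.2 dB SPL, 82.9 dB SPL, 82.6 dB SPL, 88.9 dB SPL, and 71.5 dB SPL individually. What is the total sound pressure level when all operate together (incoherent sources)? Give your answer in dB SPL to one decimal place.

90.8 dB SPL

For uncorrelated sources the intensities add, so convert each level to linear form, sum, and take 10·log₁₀ of the total.
Σ 10^(L/10) = 10^(75.2/10) + 10^(82.9/10) + 10^(82.6/10) + 10^(88.9/10) + 10^(71.5/10) = 1.200e+09.
L_total = 10·log₁₀(1.200e+09) = 90.79 dB SPL.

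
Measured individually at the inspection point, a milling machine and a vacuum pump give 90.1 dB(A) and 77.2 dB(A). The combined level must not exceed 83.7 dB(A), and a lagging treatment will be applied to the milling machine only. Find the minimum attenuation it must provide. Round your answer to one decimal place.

The untreated sources together contribute 10^(77.2/10) = 5.248e+07, i.e. 77.20 dB(A).
To meet 83.7 dB(A) overall, the treated milling machine may contribute at most 10^(83.7/10) − 5.248e+07 = 1.819e+08, i.e. 82.60 dB(A).
So the milling machine must be reduced from 90.1 to 82.60 dB(A): IL = 7.50 dB.

7.5 dB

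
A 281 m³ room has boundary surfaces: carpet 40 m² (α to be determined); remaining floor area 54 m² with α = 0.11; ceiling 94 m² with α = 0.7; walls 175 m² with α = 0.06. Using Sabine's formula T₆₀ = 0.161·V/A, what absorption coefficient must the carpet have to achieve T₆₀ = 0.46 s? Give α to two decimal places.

0.40

A = 0.161·V/T₆₀ = 0.161·281/0.46 = 98.35 m² sabins.
Absorption from the other surfaces = 54·0.11 + 94·0.7 + 175·0.06 = 82.24 m², so the carpet must supply 16.11 m² over 40 m².
α = 16.11/40 = 0.403.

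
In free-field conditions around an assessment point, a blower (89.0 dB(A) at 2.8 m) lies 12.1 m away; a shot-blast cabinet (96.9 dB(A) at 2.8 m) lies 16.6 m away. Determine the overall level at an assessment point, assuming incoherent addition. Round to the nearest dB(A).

Propagate each source to the receiver with L = L_ref − 20·log₁₀(r/r_ref), then add intensities.
blower: 89.0 − 20·log₁₀(12.1/2.8) = 89.0 − 12.71 = 76.29 dB(A).
shot-blast cabinet: 96.9 − 20·log₁₀(16.6/2.8) = 96.9 − 15.46 = 81.44 dB(A).
Σ 10^(L/10) = 1.819e+08 → L_total = 10·log₁₀(1.819e+08) = 82.60 dB(A).

83 dB(A)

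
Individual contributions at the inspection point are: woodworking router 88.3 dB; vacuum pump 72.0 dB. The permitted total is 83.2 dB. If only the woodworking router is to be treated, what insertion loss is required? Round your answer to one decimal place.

The untreated sources together contribute 10^(72.0/10) = 1.585e+07, i.e. 72.00 dB.
The limit corresponds to 10^(83.2/10) = 2.089e+08; subtracting the fixed part leaves 1.931e+08 for the woodworking router, i.e. 82.86 dB.
So the woodworking router must be reduced from 88.3 to 82.86 dB: IL = 5.44 dB.

5.4 dB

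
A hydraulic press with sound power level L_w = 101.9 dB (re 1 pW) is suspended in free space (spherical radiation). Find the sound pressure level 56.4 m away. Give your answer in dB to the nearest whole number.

56 dB

The power spreads over a sphere of area 4π·r², so L_p = L_w − 10·log₁₀(4π·r²).
4π·r² = 3.997e+04 m², 10·log₁₀ of that is 46.018 dB.
L_p = 101.9 − 46.018 = 55.88 dB.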